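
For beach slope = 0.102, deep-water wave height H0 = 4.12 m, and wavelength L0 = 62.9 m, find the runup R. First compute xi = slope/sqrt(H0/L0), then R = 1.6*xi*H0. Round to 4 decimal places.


xi = slope / sqrt(H0/L0)
H0/L0 = 4.12/62.9 = 0.065501
sqrt(0.065501) = 0.255931
xi = 0.102 / 0.255931 = 0.398545
R = 1.6 * xi * H0 = 1.6 * 0.398545 * 4.12
R = 2.6272 m

2.6272


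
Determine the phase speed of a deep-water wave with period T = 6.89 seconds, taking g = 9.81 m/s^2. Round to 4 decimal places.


We use the deep-water celerity formula:
C = g * T / (2 * pi)
C = 9.81 * 6.89 / (2 * 3.14159...)
C = 67.590900 / 6.283185
C = 10.7574 m/s

10.7574


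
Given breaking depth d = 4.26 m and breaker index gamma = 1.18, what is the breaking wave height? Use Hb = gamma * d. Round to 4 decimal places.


Hb = gamma * d
Hb = 1.18 * 4.26
Hb = 5.0268 m

5.0268


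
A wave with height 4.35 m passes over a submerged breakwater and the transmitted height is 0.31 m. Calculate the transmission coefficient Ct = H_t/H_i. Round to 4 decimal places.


Ct = H_t / H_i
Ct = 0.31 / 4.35
Ct = 0.0713

0.0713


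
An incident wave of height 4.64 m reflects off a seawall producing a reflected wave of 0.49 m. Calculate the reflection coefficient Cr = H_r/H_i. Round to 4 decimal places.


Cr = H_r / H_i
Cr = 0.49 / 4.64
Cr = 0.1056

0.1056


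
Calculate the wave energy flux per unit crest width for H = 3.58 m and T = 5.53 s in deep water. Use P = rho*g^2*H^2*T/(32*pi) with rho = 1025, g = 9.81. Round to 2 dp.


P = rho * g^2 * H^2 * T / (32 * pi)
P = 1025 * 9.81^2 * 3.58^2 * 5.53 / (32 * pi)
P = 1025 * 96.2361 * 12.8164 * 5.53 / 100.53096
P = 69542.97 W/m

69542.97


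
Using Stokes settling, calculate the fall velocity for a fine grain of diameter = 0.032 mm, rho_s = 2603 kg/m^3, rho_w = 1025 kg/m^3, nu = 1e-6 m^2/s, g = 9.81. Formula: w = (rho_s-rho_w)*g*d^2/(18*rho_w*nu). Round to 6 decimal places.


w = (rho_s - rho_w) * g * d^2 / (18 * rho_w * nu)
d = 0.032 mm = 0.000032 m
rho_s - rho_w = 2603 - 1025 = 1578
Numerator = 1578 * 9.81 * (0.000032)^2 = 0.000015851704
Denominator = 18 * 1025 * 1e-6 = 0.018450
w = 0.000859 m/s

0.000859


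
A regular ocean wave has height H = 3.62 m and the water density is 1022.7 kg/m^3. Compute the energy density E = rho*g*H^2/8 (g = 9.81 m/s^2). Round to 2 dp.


E = (1/8) * rho * g * H^2
E = (1/8) * 1022.7 * 9.81 * 3.62^2
E = 0.125 * 1022.7 * 9.81 * 13.1044
E = 16434.04 J/m^2

16434.04


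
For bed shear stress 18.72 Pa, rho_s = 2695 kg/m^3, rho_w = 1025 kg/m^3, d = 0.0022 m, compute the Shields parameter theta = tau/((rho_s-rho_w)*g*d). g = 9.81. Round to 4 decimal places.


theta = tau / ((rho_s - rho_w) * g * d)
rho_s - rho_w = 2695 - 1025 = 1670
Denominator = 1670 * 9.81 * 0.0022 = 36.041940
theta = 18.72 / 36.041940
theta = 0.5194

0.5194


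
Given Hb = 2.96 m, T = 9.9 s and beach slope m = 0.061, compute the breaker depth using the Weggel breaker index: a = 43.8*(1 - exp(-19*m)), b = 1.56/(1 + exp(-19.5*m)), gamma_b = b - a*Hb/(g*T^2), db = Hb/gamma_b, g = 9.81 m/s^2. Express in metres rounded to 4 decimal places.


a = 43.8 * (1 - exp(-19 * m))
exp(-19 * 0.061) = exp(-1.1590) = 0.313800
a = 43.8 * (1 - 0.313800) = 30.055568
b = 1.56 / (1 + exp(-19.5 * m))
exp(-19.5 * 0.061) = exp(-1.1895) = 0.304373
b = 1.56 / (1 + 0.304373) = 1.195977
Hb / (g * T^2) = 2.96 / (9.81 * 9.9^2) = 2.96 / 961.4781 = 0.00307859
gamma_b = b - a * Hb/(g*T^2) = 1.195977 - 30.055568 * 0.00307859 = 1.103448
db = Hb / gamma_b = 2.96 / 1.103448
db = 2.6825 m

2.6825


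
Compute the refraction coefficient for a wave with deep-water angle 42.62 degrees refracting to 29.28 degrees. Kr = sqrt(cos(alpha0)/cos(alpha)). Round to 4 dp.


Kr = sqrt(cos(alpha0) / cos(alpha))
cos(42.62) = 0.735861
cos(29.28) = 0.872240
Kr = sqrt(0.735861 / 0.872240)
Kr = sqrt(0.843645)
Kr = 0.9185

0.9185


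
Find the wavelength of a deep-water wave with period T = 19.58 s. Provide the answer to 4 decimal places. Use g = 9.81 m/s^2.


L0 = g * T^2 / (2 * pi)
L0 = 9.81 * 19.58^2 / (2 * pi)
L0 = 9.81 * 383.3764 / 6.28319
L0 = 3760.9225 / 6.28319
L0 = 598.5694 m

598.5694


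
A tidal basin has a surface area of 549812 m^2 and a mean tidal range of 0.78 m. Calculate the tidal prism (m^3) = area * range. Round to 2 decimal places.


Tidal prism = Area * Tidal range
P = 549812 * 0.78
P = 428853.36 m^3

428853.36


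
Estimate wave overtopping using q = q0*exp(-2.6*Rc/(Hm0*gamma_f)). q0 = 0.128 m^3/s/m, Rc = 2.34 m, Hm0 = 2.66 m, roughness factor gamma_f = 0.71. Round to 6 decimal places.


q = q0 * exp(-2.6 * Rc / (Hm0 * gamma_f))
Exponent = -2.6 * 2.34 / (2.66 * 0.71)
= -2.6 * 2.34 / 1.8886
= -3.221434
exp(-3.221434) = 0.039898
q = 0.128 * 0.039898
q = 0.005107 m^3/s/m

0.005107


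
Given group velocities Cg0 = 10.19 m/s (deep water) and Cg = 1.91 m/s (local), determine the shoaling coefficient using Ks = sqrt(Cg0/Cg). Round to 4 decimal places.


Ks = sqrt(Cg0 / Cg)
Ks = sqrt(10.19 / 1.91)
Ks = sqrt(5.3351)
Ks = 2.3098

2.3098


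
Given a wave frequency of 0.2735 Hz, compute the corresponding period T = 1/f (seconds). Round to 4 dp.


T = 1 / f
T = 1 / 0.2735
T = 3.6563 s

3.6563


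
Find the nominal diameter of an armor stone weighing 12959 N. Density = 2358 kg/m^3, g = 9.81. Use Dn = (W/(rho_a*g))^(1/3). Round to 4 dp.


V = W / (rho_a * g)
V = 12959 / (2358 * 9.81)
V = 12959 / 23131.98
V = 0.560220 m^3
Dn = V^(1/3) = 0.560220^(1/3)
Dn = 0.8244 m

0.8244


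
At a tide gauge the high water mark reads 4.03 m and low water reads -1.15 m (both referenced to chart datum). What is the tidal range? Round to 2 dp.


Tidal range = High water - Low water
Tidal range = 4.03 - (-1.15)
Tidal range = 5.18 m

5.18


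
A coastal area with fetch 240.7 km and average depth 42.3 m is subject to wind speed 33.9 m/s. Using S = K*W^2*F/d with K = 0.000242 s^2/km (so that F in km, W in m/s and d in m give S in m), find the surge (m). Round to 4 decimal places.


S = K * W^2 * F / d
W^2 = 33.9^2 = 1149.21
S = 0.000242 * 1149.21 * 240.7 / 42.3
Numerator = 0.000242 * 1149.21 * 240.7 = 66.940793
S = 66.940793 / 42.3 = 1.5825 m

1.5825


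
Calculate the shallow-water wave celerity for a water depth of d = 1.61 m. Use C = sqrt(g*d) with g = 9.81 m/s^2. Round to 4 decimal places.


Using the shallow-water approximation:
C = sqrt(g * d) = sqrt(9.81 * 1.61)
C = sqrt(15.7941)
C = 3.9742 m/s

3.9742


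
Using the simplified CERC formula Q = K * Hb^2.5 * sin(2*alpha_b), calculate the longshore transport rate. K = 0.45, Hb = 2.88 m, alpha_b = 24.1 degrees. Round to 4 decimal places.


Q = K * Hb^2.5 * sin(2 * alpha_b)
Hb^2.5 = 2.88^2.5 = 14.076064
sin(2 * 24.1) = sin(48.2) = 0.745476
Q = 0.45 * 14.076064 * 0.745476
Q = 4.7220 m^3/s

4.7220


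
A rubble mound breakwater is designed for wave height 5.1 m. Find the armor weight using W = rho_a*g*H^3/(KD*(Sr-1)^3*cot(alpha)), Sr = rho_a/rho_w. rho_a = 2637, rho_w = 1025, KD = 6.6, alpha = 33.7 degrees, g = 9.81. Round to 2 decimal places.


Sr = rho_a / rho_w = 2637 / 1025 = 2.572683
(Sr - 1) = 1.572683
(Sr - 1)^3 = 3.889766
cot(33.7) = 1 / tan(33.7) = 1 / 0.666917 = 1.499437
Numerator = 2637 * 9.81 * 5.1^3 = 3431544.7395
Denominator = 6.6 * 3.889766 * 1.499437 = 38.494227
W = 3431544.7395 / 38.494227
W = 89144.40 N

89144.40


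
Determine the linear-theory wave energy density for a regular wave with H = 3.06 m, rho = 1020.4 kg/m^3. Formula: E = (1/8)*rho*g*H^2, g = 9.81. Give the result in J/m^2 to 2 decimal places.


E = (1/8) * rho * g * H^2
E = (1/8) * 1020.4 * 9.81 * 3.06^2
E = 0.125 * 1020.4 * 9.81 * 9.3636
E = 11716.35 J/m^2

11716.35


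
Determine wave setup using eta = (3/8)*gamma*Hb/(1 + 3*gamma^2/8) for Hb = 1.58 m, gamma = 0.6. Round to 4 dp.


eta = (3/8) * gamma * Hb / (1 + 3*gamma^2/8)
Numerator = (3/8) * 0.6 * 1.58 = 0.355500
Denominator = 1 + 3*0.6^2/8 = 1 + 0.135000 = 1.135000
eta = 0.355500 / 1.135000
eta = 0.3132 m

0.3132


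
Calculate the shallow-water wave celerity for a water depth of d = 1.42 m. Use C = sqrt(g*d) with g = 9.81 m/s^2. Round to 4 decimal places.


Using the shallow-water approximation:
C = sqrt(g * d) = sqrt(9.81 * 1.42)
C = sqrt(13.9302)
C = 3.7323 m/s

3.7323


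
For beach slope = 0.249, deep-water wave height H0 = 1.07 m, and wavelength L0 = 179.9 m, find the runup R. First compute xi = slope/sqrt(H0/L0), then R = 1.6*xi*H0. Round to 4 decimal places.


xi = slope / sqrt(H0/L0)
H0/L0 = 1.07/179.9 = 0.005948
sqrt(0.005948) = 0.077122
xi = 0.249 / 0.077122 = 3.228665
R = 1.6 * xi * H0 = 1.6 * 3.228665 * 1.07
R = 5.5275 m

5.5275


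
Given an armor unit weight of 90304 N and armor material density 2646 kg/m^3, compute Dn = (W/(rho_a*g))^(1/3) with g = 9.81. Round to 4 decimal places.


V = W / (rho_a * g)
V = 90304 / (2646 * 9.81)
V = 90304 / 25957.26
V = 3.478950 m^3
Dn = V^(1/3) = 3.478950^(1/3)
Dn = 1.5152 m

1.5152


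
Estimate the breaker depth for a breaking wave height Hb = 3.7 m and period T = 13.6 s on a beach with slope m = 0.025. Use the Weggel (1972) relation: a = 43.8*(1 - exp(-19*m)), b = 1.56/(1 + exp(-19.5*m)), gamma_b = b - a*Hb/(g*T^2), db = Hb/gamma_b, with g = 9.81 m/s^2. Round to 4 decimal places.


a = 43.8 * (1 - exp(-19 * m))
exp(-19 * 0.025) = exp(-0.4750) = 0.621885
a = 43.8 * (1 - 0.621885) = 16.561435
b = 1.56 / (1 + exp(-19.5 * m))
exp(-19.5 * 0.025) = exp(-0.4875) = 0.614160
b = 1.56 / (1 + 0.614160) = 0.966447
Hb / (g * T^2) = 3.7 / (9.81 * 13.6^2) = 3.7 / 1814.4576 = 0.00203918
gamma_b = b - a * Hb/(g*T^2) = 0.966447 - 16.561435 * 0.00203918 = 0.932675
db = Hb / gamma_b = 3.7 / 0.932675
db = 3.9671 m

3.9671


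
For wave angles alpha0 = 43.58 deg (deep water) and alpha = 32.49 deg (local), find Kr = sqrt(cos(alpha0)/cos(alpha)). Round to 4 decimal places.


Kr = sqrt(cos(alpha0) / cos(alpha))
cos(43.58) = 0.724413
cos(32.49) = 0.843485
Kr = sqrt(0.724413 / 0.843485)
Kr = sqrt(0.858833)
Kr = 0.9267

0.9267


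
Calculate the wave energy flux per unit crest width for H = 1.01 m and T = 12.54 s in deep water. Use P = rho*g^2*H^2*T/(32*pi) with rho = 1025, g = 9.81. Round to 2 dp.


P = rho * g^2 * H^2 * T / (32 * pi)
P = 1025 * 9.81^2 * 1.01^2 * 12.54 / (32 * pi)
P = 1025 * 96.2361 * 1.0201 * 12.54 / 100.53096
P = 12551.69 W/m

12551.69


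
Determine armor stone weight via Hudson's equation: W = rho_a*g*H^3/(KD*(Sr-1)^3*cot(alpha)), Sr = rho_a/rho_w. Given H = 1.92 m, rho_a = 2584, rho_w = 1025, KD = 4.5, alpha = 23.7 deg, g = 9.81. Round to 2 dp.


Sr = rho_a / rho_w = 2584 / 1025 = 2.520976
(Sr - 1) = 1.520976
(Sr - 1)^3 = 3.518574
cot(23.7) = 1 / tan(23.7) = 1 / 0.438969 = 2.278064
Numerator = 2584 * 9.81 * 1.92^3 = 179417.6660
Denominator = 4.5 * 3.518574 * 2.278064 = 36.069914
W = 179417.6660 / 36.069914
W = 4974.16 N

4974.16


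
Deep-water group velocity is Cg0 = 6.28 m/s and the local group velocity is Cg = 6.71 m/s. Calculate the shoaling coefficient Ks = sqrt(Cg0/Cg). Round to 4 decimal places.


Ks = sqrt(Cg0 / Cg)
Ks = sqrt(6.28 / 6.71)
Ks = sqrt(0.9359)
Ks = 0.9674

0.9674


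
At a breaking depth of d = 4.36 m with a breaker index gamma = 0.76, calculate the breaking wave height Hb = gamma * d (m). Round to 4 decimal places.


Hb = gamma * d
Hb = 0.76 * 4.36
Hb = 3.3136 m

3.3136


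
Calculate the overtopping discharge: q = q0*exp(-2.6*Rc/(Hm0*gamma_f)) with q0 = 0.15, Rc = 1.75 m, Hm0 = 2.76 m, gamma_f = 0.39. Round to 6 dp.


q = q0 * exp(-2.6 * Rc / (Hm0 * gamma_f))
Exponent = -2.6 * 1.75 / (2.76 * 0.39)
= -2.6 * 1.75 / 1.0764
= -4.227053
exp(-4.227053) = 0.014595
q = 0.15 * 0.014595
q = 0.002189 m^3/s/m

0.002189


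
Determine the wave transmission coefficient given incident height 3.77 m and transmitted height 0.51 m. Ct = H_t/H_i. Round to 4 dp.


Ct = H_t / H_i
Ct = 0.51 / 3.77
Ct = 0.1353

0.1353


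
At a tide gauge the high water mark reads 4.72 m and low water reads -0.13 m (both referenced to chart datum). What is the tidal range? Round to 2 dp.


Tidal range = High water - Low water
Tidal range = 4.72 - (-0.13)
Tidal range = 4.85 m

4.85


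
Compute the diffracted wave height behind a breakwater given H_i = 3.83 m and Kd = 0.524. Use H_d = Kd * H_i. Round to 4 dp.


H_d = Kd * H_i
H_d = 0.524 * 3.83
H_d = 2.0069 m

2.0069


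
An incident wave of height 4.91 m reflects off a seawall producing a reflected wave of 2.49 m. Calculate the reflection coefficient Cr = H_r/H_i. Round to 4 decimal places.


Cr = H_r / H_i
Cr = 2.49 / 4.91
Cr = 0.5071

0.5071


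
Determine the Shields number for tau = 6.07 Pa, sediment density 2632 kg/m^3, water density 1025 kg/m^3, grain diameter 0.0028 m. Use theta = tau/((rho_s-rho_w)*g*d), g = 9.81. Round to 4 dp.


theta = tau / ((rho_s - rho_w) * g * d)
rho_s - rho_w = 2632 - 1025 = 1607
Denominator = 1607 * 9.81 * 0.0028 = 44.141076
theta = 6.07 / 44.141076
theta = 0.1375

0.1375


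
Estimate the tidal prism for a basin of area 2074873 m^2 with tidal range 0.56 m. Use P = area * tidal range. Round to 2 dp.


Tidal prism = Area * Tidal range
P = 2074873 * 0.56
P = 1161928.88 m^3

1161928.88


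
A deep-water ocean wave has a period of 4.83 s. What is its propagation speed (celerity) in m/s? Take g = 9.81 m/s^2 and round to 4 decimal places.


We use the deep-water celerity formula:
C = g * T / (2 * pi)
C = 9.81 * 4.83 / (2 * 3.14159...)
C = 47.382300 / 6.283185
C = 7.5411 m/s

7.5411


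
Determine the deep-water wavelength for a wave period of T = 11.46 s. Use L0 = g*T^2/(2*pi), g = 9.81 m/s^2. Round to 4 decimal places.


L0 = g * T^2 / (2 * pi)
L0 = 9.81 * 11.46^2 / (2 * pi)
L0 = 9.81 * 131.3316 / 6.28319
L0 = 1288.3630 / 6.28319
L0 = 205.0493 m

205.0493


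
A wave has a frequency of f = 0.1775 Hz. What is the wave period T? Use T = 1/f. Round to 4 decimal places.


T = 1 / f
T = 1 / 0.1775
T = 5.6338 s

5.6338


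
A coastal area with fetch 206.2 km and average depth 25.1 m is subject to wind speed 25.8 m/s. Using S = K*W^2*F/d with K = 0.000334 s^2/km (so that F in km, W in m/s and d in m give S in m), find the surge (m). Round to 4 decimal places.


S = K * W^2 * F / d
W^2 = 25.8^2 = 665.64
S = 0.000334 * 665.64 * 206.2 / 25.1
Numerator = 0.000334 * 665.64 * 206.2 = 45.843159
S = 45.843159 / 25.1 = 1.8264 m

1.8264


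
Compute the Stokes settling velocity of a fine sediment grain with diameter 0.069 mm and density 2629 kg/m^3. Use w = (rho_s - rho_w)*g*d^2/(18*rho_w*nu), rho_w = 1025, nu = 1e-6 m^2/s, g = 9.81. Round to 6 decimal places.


w = (rho_s - rho_w) * g * d^2 / (18 * rho_w * nu)
d = 0.069 mm = 0.000069 m
rho_s - rho_w = 2629 - 1025 = 1604
Numerator = 1604 * 9.81 * (0.000069)^2 = 0.000074915478
Denominator = 18 * 1025 * 1e-6 = 0.018450
w = 0.004060 m/s

0.004060


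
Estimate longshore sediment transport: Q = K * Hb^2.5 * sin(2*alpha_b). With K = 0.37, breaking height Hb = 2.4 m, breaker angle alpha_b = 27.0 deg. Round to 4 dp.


Q = K * Hb^2.5 * sin(2 * alpha_b)
Hb^2.5 = 2.4^2.5 = 8.923354
sin(2 * 27.0) = sin(54.0) = 0.809017
Q = 0.37 * 8.923354 * 0.809017
Q = 2.6711 m^3/s

2.6711


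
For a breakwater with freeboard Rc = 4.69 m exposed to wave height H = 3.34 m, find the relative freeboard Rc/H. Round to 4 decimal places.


Relative freeboard = Rc / H
= 4.69 / 3.34
= 1.4042

1.4042


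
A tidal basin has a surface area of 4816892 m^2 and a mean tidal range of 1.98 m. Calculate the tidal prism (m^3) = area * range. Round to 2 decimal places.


Tidal prism = Area * Tidal range
P = 4816892 * 1.98
P = 9537446.16 m^3

9537446.16


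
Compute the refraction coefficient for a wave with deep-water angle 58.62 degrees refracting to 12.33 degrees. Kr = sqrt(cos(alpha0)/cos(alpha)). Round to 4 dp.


Kr = sqrt(cos(alpha0) / cos(alpha))
cos(58.62) = 0.520712
cos(12.33) = 0.976934
Kr = sqrt(0.520712 / 0.976934)
Kr = sqrt(0.533006)
Kr = 0.7301

0.7301


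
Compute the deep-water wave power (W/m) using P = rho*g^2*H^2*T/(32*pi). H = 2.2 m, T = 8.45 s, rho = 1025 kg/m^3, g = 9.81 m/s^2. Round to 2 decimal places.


P = rho * g^2 * H^2 * T / (32 * pi)
P = 1025 * 9.81^2 * 2.2^2 * 8.45 / (32 * pi)
P = 1025 * 96.2361 * 4.8400 * 8.45 / 100.53096
P = 40129.53 W/m

40129.53


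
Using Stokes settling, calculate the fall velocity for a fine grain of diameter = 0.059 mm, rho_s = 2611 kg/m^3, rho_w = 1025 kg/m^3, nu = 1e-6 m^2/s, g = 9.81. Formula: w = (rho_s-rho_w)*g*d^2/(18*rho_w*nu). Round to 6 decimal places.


w = (rho_s - rho_w) * g * d^2 / (18 * rho_w * nu)
d = 0.059 mm = 0.000059 m
rho_s - rho_w = 2611 - 1025 = 1586
Numerator = 1586 * 9.81 * (0.000059)^2 = 0.000054159695
Denominator = 18 * 1025 * 1e-6 = 0.018450
w = 0.002935 m/s

0.002935


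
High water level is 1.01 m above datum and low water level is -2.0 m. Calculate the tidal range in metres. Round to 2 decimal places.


Tidal range = High water - Low water
Tidal range = 1.01 - (-2.0)
Tidal range = 3.01 m

3.01


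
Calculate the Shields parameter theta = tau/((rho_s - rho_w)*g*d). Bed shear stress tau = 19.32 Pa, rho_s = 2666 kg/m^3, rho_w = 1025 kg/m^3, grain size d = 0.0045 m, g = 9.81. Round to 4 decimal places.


theta = tau / ((rho_s - rho_w) * g * d)
rho_s - rho_w = 2666 - 1025 = 1641
Denominator = 1641 * 9.81 * 0.0045 = 72.441945
theta = 19.32 / 72.441945
theta = 0.2667

0.2667


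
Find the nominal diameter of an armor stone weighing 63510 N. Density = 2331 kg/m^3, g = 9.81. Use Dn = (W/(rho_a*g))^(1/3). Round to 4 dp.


V = W / (rho_a * g)
V = 63510 / (2331 * 9.81)
V = 63510 / 22867.11
V = 2.777351 m^3
Dn = V^(1/3) = 2.777351^(1/3)
Dn = 1.4056 m

1.4056


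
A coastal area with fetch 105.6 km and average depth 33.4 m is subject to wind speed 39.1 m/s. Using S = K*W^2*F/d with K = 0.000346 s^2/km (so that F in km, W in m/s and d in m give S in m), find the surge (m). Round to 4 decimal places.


S = K * W^2 * F / d
W^2 = 39.1^2 = 1528.81
S = 0.000346 * 1528.81 * 105.6 / 33.4
Numerator = 0.000346 * 1528.81 * 105.6 = 55.859048
S = 55.859048 / 33.4 = 1.6724 m

1.6724


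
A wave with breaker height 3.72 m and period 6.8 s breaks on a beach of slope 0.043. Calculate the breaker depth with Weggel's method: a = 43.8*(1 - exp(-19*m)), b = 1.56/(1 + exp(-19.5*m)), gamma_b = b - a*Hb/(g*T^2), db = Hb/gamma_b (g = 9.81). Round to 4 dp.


a = 43.8 * (1 - exp(-19 * m))
exp(-19 * 0.043) = exp(-0.8170) = 0.441755
a = 43.8 * (1 - 0.441755) = 24.451134
b = 1.56 / (1 + exp(-19.5 * m))
exp(-19.5 * 0.043) = exp(-0.8385) = 0.432359
b = 1.56 / (1 + 0.432359) = 1.089113
Hb / (g * T^2) = 3.72 / (9.81 * 6.8^2) = 3.72 / 453.6144 = 0.00820080
gamma_b = b - a * Hb/(g*T^2) = 1.089113 - 24.451134 * 0.00820080 = 0.888594
db = Hb / gamma_b = 3.72 / 0.888594
db = 4.1864 m

4.1864


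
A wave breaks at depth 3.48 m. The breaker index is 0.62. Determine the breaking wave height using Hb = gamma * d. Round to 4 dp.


Hb = gamma * d
Hb = 0.62 * 3.48
Hb = 2.1576 m

2.1576


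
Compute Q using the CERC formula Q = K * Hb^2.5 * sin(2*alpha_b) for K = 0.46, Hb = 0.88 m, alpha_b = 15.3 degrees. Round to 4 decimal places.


Q = K * Hb^2.5 * sin(2 * alpha_b)
Hb^2.5 = 0.88^2.5 = 0.726452
sin(2 * 15.3) = sin(30.6) = 0.509041
Q = 0.46 * 0.726452 * 0.509041
Q = 0.1701 m^3/s

0.1701


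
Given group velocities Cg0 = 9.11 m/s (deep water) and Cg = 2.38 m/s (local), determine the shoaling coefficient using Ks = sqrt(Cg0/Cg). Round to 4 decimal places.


Ks = sqrt(Cg0 / Cg)
Ks = sqrt(9.11 / 2.38)
Ks = sqrt(3.8277)
Ks = 1.9565

1.9565


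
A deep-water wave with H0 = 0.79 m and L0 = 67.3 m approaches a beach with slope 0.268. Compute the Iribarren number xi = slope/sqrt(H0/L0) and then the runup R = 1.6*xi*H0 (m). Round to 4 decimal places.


xi = slope / sqrt(H0/L0)
H0/L0 = 0.79/67.3 = 0.011738
sqrt(0.011738) = 0.108344
xi = 0.268 / 0.108344 = 2.473596
R = 1.6 * xi * H0 = 1.6 * 2.473596 * 0.79
R = 3.1266 m

3.1266


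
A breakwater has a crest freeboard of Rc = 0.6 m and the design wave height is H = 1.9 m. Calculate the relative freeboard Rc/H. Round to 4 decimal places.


Relative freeboard = Rc / H
= 0.6 / 1.9
= 0.3158

0.3158


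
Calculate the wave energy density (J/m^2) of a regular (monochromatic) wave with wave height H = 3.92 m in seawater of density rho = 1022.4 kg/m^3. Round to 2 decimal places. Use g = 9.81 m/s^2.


E = (1/8) * rho * g * H^2
E = (1/8) * 1022.4 * 9.81 * 3.92^2
E = 0.125 * 1022.4 * 9.81 * 15.3664
E = 19265.13 J/m^2

19265.13


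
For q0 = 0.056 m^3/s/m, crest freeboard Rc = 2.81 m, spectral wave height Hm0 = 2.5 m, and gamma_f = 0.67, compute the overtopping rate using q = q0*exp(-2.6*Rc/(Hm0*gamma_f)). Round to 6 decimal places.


q = q0 * exp(-2.6 * Rc / (Hm0 * gamma_f))
Exponent = -2.6 * 2.81 / (2.5 * 0.67)
= -2.6 * 2.81 / 1.6750
= -4.361791
exp(-4.361791) = 0.012756
q = 0.056 * 0.012756
q = 0.000714 m^3/s/m

0.000714


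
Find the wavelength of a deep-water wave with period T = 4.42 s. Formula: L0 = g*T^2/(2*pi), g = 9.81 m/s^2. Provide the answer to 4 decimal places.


L0 = g * T^2 / (2 * pi)
L0 = 9.81 * 4.42^2 / (2 * pi)
L0 = 9.81 * 19.5364 / 6.28319
L0 = 191.6521 / 6.28319
L0 = 30.5024 m

30.5024


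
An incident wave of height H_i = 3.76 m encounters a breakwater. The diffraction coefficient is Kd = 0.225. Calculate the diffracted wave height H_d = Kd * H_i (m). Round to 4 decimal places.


H_d = Kd * H_i
H_d = 0.225 * 3.76
H_d = 0.8460 m

0.8460


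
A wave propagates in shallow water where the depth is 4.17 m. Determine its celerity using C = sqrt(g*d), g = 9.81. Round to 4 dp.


Using the shallow-water approximation:
C = sqrt(g * d) = sqrt(9.81 * 4.17)
C = sqrt(40.9077)
C = 6.3959 m/s

6.3959


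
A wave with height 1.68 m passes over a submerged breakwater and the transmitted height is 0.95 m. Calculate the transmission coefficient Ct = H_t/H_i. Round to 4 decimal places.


Ct = H_t / H_i
Ct = 0.95 / 1.68
Ct = 0.5655

0.5655


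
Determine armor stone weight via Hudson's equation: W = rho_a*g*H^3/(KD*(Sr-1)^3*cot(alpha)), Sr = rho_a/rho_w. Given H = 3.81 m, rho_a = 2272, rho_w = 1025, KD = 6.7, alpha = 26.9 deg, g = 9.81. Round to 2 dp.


Sr = rho_a / rho_w = 2272 / 1025 = 2.216585
(Sr - 1) = 1.216585
(Sr - 1)^3 = 1.800644
cot(26.9) = 1 / tan(26.9) = 1 / 0.507329 = 1.971108
Numerator = 2272 * 9.81 * 3.81^3 = 1232685.4262
Denominator = 6.7 * 1.800644 * 1.971108 = 23.780058
W = 1232685.4262 / 23.780058
W = 51836.94 N

51836.94


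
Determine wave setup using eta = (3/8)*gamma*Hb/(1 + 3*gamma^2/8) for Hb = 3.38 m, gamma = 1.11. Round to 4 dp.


eta = (3/8) * gamma * Hb / (1 + 3*gamma^2/8)
Numerator = (3/8) * 1.11 * 3.38 = 1.406925
Denominator = 1 + 3*1.11^2/8 = 1 + 0.462038 = 1.462038
eta = 1.406925 / 1.462038
eta = 0.9623 m

0.9623


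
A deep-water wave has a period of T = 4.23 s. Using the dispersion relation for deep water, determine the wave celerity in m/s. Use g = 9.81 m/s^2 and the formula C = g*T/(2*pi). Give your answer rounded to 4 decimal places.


We use the deep-water celerity formula:
C = g * T / (2 * pi)
C = 9.81 * 4.23 / (2 * 3.14159...)
C = 41.496300 / 6.283185
C = 6.6043 m/s

6.6043


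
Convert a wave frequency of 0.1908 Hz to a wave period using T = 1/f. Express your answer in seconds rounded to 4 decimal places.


T = 1 / f
T = 1 / 0.1908
T = 5.2411 s

5.2411


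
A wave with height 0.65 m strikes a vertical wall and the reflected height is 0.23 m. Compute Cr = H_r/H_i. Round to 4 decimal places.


Cr = H_r / H_i
Cr = 0.23 / 0.65
Cr = 0.3538

0.3538


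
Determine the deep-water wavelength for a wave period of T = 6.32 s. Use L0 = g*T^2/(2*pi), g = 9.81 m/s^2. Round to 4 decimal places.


L0 = g * T^2 / (2 * pi)
L0 = 9.81 * 6.32^2 / (2 * pi)
L0 = 9.81 * 39.9424 / 6.28319
L0 = 391.8349 / 6.28319
L0 = 62.3625 m

62.3625


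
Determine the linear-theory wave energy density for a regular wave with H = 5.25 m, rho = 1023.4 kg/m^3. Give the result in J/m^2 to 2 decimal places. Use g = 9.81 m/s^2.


E = (1/8) * rho * g * H^2
E = (1/8) * 1023.4 * 9.81 * 5.25^2
E = 0.125 * 1023.4 * 9.81 * 27.5625
E = 34589.40 J/m^2

34589.40


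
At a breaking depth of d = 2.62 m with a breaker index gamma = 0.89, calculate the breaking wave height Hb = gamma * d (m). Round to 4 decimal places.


Hb = gamma * d
Hb = 0.89 * 2.62
Hb = 2.3318 m

2.3318


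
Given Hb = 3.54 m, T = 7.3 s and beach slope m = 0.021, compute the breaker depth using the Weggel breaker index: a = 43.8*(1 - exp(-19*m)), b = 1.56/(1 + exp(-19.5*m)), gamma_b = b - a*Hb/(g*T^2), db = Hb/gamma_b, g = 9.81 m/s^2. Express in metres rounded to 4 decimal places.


a = 43.8 * (1 - exp(-19 * m))
exp(-19 * 0.021) = exp(-0.3990) = 0.670991
a = 43.8 * (1 - 0.670991) = 14.410607
b = 1.56 / (1 + exp(-19.5 * m))
exp(-19.5 * 0.021) = exp(-0.4095) = 0.663982
b = 1.56 / (1 + 0.663982) = 0.937510
Hb / (g * T^2) = 3.54 / (9.81 * 7.3^2) = 3.54 / 522.7749 = 0.00677156
gamma_b = b - a * Hb/(g*T^2) = 0.937510 - 14.410607 * 0.00677156 = 0.839928
db = Hb / gamma_b = 3.54 / 0.839928
db = 4.2146 m

4.2146


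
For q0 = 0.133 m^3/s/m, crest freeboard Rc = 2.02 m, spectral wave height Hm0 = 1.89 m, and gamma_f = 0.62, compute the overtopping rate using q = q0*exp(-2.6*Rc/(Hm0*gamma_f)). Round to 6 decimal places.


q = q0 * exp(-2.6 * Rc / (Hm0 * gamma_f))
Exponent = -2.6 * 2.02 / (1.89 * 0.62)
= -2.6 * 2.02 / 1.1718
= -4.481994
exp(-4.481994) = 0.011311
q = 0.133 * 0.011311
q = 0.001504 m^3/s/m

0.001504


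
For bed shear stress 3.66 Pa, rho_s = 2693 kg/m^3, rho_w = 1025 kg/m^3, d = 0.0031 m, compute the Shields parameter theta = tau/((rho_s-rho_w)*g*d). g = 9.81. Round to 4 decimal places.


theta = tau / ((rho_s - rho_w) * g * d)
rho_s - rho_w = 2693 - 1025 = 1668
Denominator = 1668 * 9.81 * 0.0031 = 50.725548
theta = 3.66 / 50.725548
theta = 0.0722

0.0722


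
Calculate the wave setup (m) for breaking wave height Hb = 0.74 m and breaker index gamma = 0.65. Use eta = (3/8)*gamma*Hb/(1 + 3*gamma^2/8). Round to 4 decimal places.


eta = (3/8) * gamma * Hb / (1 + 3*gamma^2/8)
Numerator = (3/8) * 0.65 * 0.74 = 0.180375
Denominator = 1 + 3*0.65^2/8 = 1 + 0.158438 = 1.158438
eta = 0.180375 / 1.158438
eta = 0.1557 m

0.1557


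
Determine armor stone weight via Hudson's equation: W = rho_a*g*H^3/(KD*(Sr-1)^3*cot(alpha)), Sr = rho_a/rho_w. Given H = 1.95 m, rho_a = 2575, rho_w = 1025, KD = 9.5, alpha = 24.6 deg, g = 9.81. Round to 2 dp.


Sr = rho_a / rho_w = 2575 / 1025 = 2.512195
(Sr - 1) = 1.512195
(Sr - 1)^3 = 3.457988
cot(24.6) = 1 / tan(24.6) = 1 / 0.457836 = 2.184189
Numerator = 2575 * 9.81 * 1.95^3 = 187305.3037
Denominator = 9.5 * 3.457988 * 2.184189 = 71.752561
W = 187305.3037 / 71.752561
W = 2610.43 N

2610.43


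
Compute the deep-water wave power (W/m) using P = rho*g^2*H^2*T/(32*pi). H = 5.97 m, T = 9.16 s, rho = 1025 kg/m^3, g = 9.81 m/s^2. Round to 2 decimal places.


P = rho * g^2 * H^2 * T / (32 * pi)
P = 1025 * 9.81^2 * 5.97^2 * 9.16 / (32 * pi)
P = 1025 * 96.2361 * 35.6409 * 9.16 / 100.53096
P = 320336.31 W/m

320336.31


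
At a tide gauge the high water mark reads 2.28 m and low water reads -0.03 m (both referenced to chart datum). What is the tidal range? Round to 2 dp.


Tidal range = High water - Low water
Tidal range = 2.28 - (-0.03)
Tidal range = 2.31 m

2.31


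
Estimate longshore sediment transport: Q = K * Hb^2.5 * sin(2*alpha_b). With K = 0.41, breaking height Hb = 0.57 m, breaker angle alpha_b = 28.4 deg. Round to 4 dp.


Q = K * Hb^2.5 * sin(2 * alpha_b)
Hb^2.5 = 0.57^2.5 = 0.245294
sin(2 * 28.4) = sin(56.8) = 0.836764
Q = 0.41 * 0.245294 * 0.836764
Q = 0.0842 m^3/s

0.0842


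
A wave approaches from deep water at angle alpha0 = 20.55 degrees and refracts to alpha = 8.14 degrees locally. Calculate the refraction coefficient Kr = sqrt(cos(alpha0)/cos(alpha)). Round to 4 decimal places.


Kr = sqrt(cos(alpha0) / cos(alpha))
cos(20.55) = 0.936366
cos(8.14) = 0.989925
Kr = sqrt(0.936366 / 0.989925)
Kr = sqrt(0.945896)
Kr = 0.9726

0.9726


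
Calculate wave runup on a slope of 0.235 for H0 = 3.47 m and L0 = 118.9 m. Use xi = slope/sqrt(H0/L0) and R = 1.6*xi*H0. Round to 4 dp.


xi = slope / sqrt(H0/L0)
H0/L0 = 3.47/118.9 = 0.029184
sqrt(0.029184) = 0.170834
xi = 0.235 / 0.170834 = 1.375606
R = 1.6 * xi * H0 = 1.6 * 1.375606 * 3.47
R = 7.6374 m

7.6374


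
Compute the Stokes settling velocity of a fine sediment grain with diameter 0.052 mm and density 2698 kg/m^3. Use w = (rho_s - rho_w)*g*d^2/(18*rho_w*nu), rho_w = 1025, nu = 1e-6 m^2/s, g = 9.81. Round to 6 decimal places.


w = (rho_s - rho_w) * g * d^2 / (18 * rho_w * nu)
d = 0.052 mm = 0.000052 m
rho_s - rho_w = 2698 - 1025 = 1673
Numerator = 1673 * 9.81 * (0.000052)^2 = 0.000044378400
Denominator = 18 * 1025 * 1e-6 = 0.018450
w = 0.002405 m/s

0.002405


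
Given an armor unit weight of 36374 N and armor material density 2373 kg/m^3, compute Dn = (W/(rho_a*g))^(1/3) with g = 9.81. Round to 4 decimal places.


V = W / (rho_a * g)
V = 36374 / (2373 * 9.81)
V = 36374 / 23279.13
V = 1.562515 m^3
Dn = V^(1/3) = 1.562515^(1/3)
Dn = 1.1604 m

1.1604


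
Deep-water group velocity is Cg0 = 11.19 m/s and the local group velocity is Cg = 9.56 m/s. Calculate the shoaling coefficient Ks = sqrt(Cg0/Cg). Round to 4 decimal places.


Ks = sqrt(Cg0 / Cg)
Ks = sqrt(11.19 / 9.56)
Ks = sqrt(1.1705)
Ks = 1.0819

1.0819


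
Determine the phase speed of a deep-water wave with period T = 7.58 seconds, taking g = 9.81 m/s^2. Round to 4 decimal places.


We use the deep-water celerity formula:
C = g * T / (2 * pi)
C = 9.81 * 7.58 / (2 * 3.14159...)
C = 74.359800 / 6.283185
C = 11.8347 m/s

11.8347


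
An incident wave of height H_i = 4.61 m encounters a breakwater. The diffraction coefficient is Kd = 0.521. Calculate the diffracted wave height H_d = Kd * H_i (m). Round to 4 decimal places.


H_d = Kd * H_i
H_d = 0.521 * 4.61
H_d = 2.4018 m

2.4018


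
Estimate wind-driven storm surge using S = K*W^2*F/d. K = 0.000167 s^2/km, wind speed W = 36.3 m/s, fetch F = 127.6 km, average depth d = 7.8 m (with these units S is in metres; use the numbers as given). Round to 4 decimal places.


S = K * W^2 * F / d
W^2 = 36.3^2 = 1317.69
S = 0.000167 * 1317.69 * 127.6 / 7.8
Numerator = 0.000167 * 1317.69 * 127.6 = 28.078920
S = 28.078920 / 7.8 = 3.5999 m

3.5999


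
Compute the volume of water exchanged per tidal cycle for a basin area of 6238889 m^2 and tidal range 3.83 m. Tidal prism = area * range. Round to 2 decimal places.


Tidal prism = Area * Tidal range
P = 6238889 * 3.83
P = 23894944.87 m^3

23894944.87


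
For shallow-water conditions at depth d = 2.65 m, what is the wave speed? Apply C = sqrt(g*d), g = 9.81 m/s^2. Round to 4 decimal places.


Using the shallow-water approximation:
C = sqrt(g * d) = sqrt(9.81 * 2.65)
C = sqrt(25.9965)
C = 5.0987 m/s

5.0987


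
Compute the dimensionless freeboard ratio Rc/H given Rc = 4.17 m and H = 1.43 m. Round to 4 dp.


Relative freeboard = Rc / H
= 4.17 / 1.43
= 2.9161

2.9161


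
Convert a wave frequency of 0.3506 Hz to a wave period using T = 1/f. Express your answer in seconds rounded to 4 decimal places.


T = 1 / f
T = 1 / 0.3506
T = 2.8523 s

2.8523


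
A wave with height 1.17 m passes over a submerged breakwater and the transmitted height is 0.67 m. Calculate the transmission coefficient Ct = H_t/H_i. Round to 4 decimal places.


Ct = H_t / H_i
Ct = 0.67 / 1.17
Ct = 0.5726

0.5726


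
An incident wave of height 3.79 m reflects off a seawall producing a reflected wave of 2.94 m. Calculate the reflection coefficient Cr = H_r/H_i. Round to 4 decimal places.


Cr = H_r / H_i
Cr = 2.94 / 3.79
Cr = 0.7757

0.7757


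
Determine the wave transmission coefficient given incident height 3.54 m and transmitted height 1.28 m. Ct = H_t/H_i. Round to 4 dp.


Ct = H_t / H_i
Ct = 1.28 / 3.54
Ct = 0.3616

0.3616


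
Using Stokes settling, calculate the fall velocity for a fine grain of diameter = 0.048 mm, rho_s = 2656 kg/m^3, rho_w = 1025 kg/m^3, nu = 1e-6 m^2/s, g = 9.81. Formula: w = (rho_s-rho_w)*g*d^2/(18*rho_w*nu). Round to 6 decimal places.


w = (rho_s - rho_w) * g * d^2 / (18 * rho_w * nu)
d = 0.048 mm = 0.000048 m
rho_s - rho_w = 2656 - 1025 = 1631
Numerator = 1631 * 9.81 * (0.000048)^2 = 0.000036864253
Denominator = 18 * 1025 * 1e-6 = 0.018450
w = 0.001998 m/s

0.001998


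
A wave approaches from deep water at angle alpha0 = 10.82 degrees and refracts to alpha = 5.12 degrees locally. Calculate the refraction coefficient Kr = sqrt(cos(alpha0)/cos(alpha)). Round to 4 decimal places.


Kr = sqrt(cos(alpha0) / cos(alpha))
cos(10.82) = 0.982222
cos(5.12) = 0.996010
Kr = sqrt(0.982222 / 0.996010)
Kr = sqrt(0.986157)
Kr = 0.9931

0.9931


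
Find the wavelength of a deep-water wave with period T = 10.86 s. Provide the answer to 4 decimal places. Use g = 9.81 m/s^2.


L0 = g * T^2 / (2 * pi)
L0 = 9.81 * 10.86^2 / (2 * pi)
L0 = 9.81 * 117.9396 / 6.28319
L0 = 1156.9875 / 6.28319
L0 = 184.1403 m

184.1403


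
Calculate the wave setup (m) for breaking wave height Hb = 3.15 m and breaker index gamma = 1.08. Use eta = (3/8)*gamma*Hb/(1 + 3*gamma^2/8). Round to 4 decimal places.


eta = (3/8) * gamma * Hb / (1 + 3*gamma^2/8)
Numerator = (3/8) * 1.08 * 3.15 = 1.275750
Denominator = 1 + 3*1.08^2/8 = 1 + 0.437400 = 1.437400
eta = 1.275750 / 1.437400
eta = 0.8875 m

0.8875


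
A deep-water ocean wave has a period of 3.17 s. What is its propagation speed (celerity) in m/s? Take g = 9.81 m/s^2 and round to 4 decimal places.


We use the deep-water celerity formula:
C = g * T / (2 * pi)
C = 9.81 * 3.17 / (2 * 3.14159...)
C = 31.097700 / 6.283185
C = 4.9494 m/s

4.9494


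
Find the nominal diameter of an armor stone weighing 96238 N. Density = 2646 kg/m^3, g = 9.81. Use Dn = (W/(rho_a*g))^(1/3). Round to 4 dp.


V = W / (rho_a * g)
V = 96238 / (2646 * 9.81)
V = 96238 / 25957.26
V = 3.707556 m^3
Dn = V^(1/3) = 3.707556^(1/3)
Dn = 1.5477 m

1.5477


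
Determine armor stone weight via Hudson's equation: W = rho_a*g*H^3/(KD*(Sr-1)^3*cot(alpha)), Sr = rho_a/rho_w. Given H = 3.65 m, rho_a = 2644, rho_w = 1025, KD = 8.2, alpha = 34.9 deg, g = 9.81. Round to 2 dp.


Sr = rho_a / rho_w = 2644 / 1025 = 2.579512
(Sr - 1) = 1.579512
(Sr - 1)^3 = 3.940660
cot(34.9) = 1 / tan(34.9) = 1 / 0.697610 = 1.433466
Numerator = 2644 * 9.81 * 3.65^3 = 1261272.8625
Denominator = 8.2 * 3.940660 * 1.433466 = 46.320188
W = 1261272.8625 / 46.320188
W = 27229.44 N

27229.44


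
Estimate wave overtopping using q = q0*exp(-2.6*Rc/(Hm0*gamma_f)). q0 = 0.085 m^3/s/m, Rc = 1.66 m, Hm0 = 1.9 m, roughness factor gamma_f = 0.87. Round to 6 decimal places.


q = q0 * exp(-2.6 * Rc / (Hm0 * gamma_f))
Exponent = -2.6 * 1.66 / (1.9 * 0.87)
= -2.6 * 1.66 / 1.6530
= -2.611010
exp(-2.611010) = 0.073460
q = 0.085 * 0.073460
q = 0.006244 m^3/s/m

0.006244


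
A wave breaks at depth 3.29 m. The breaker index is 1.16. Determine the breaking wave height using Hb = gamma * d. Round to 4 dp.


Hb = gamma * d
Hb = 1.16 * 3.29
Hb = 3.8164 m

3.8164


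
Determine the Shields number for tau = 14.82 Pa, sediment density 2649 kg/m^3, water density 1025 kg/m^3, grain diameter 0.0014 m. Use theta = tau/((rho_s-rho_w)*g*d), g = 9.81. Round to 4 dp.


theta = tau / ((rho_s - rho_w) * g * d)
rho_s - rho_w = 2649 - 1025 = 1624
Denominator = 1624 * 9.81 * 0.0014 = 22.304016
theta = 14.82 / 22.304016
theta = 0.6645

0.6645


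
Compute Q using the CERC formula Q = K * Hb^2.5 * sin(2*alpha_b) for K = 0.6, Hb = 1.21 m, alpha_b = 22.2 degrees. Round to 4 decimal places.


Q = K * Hb^2.5 * sin(2 * alpha_b)
Hb^2.5 = 1.21^2.5 = 1.610510
sin(2 * 22.2) = sin(44.4) = 0.699663
Q = 0.6 * 1.610510 * 0.699663
Q = 0.6761 m^3/s

0.6761


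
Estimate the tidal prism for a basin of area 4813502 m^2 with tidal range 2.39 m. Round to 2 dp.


Tidal prism = Area * Tidal range
P = 4813502 * 2.39
P = 11504269.78 m^3

11504269.78


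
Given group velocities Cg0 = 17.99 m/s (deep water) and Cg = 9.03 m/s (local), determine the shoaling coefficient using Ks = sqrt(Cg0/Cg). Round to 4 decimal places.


Ks = sqrt(Cg0 / Cg)
Ks = sqrt(17.99 / 9.03)
Ks = sqrt(1.9922)
Ks = 1.4115

1.4115


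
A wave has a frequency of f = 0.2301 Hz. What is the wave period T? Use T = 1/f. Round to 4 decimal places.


T = 1 / f
T = 1 / 0.2301
T = 4.3459 s

4.3459


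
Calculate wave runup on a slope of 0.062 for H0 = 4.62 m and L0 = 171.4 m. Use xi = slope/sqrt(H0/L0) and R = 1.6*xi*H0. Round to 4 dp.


xi = slope / sqrt(H0/L0)
H0/L0 = 4.62/171.4 = 0.026954
sqrt(0.026954) = 0.164178
xi = 0.062 / 0.164178 = 0.377638
R = 1.6 * xi * H0 = 1.6 * 0.377638 * 4.62
R = 2.7915 m

2.7915


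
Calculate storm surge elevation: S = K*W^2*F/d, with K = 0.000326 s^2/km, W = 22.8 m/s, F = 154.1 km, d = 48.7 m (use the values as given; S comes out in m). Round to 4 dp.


S = K * W^2 * F / d
W^2 = 22.8^2 = 519.84
S = 0.000326 * 519.84 * 154.1 / 48.7
Numerator = 0.000326 * 519.84 * 154.1 = 26.114994
S = 26.114994 / 48.7 = 0.5362 m

0.5362


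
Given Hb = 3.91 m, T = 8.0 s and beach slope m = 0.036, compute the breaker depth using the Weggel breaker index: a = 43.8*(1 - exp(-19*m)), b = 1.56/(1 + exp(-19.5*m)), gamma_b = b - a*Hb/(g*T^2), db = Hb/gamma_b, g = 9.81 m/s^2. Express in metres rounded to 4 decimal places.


a = 43.8 * (1 - exp(-19 * m))
exp(-19 * 0.036) = exp(-0.6840) = 0.504595
a = 43.8 * (1 - 0.504595) = 21.698758
b = 1.56 / (1 + exp(-19.5 * m))
exp(-19.5 * 0.036) = exp(-0.7020) = 0.495593
b = 1.56 / (1 + 0.495593) = 1.043064
Hb / (g * T^2) = 3.91 / (9.81 * 8.0^2) = 3.91 / 627.8400 = 0.00622770
gamma_b = b - a * Hb/(g*T^2) = 1.043064 - 21.698758 * 0.00622770 = 0.907931
db = Hb / gamma_b = 3.91 / 0.907931
db = 4.3065 m

4.3065


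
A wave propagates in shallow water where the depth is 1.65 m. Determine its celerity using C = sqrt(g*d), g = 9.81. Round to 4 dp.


Using the shallow-water approximation:
C = sqrt(g * d) = sqrt(9.81 * 1.65)
C = sqrt(16.1865)
C = 4.0232 m/s

4.0232


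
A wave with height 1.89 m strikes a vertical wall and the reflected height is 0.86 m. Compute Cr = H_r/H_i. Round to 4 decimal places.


Cr = H_r / H_i
Cr = 0.86 / 1.89
Cr = 0.4550

0.4550


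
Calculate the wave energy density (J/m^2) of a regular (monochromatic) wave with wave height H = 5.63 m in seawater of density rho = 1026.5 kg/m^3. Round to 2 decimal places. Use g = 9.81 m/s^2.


E = (1/8) * rho * g * H^2
E = (1/8) * 1026.5 * 9.81 * 5.63^2
E = 0.125 * 1026.5 * 9.81 * 31.6969
E = 39898.33 J/m^2

39898.33


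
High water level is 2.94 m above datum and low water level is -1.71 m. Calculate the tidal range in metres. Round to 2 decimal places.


Tidal range = High water - Low water
Tidal range = 2.94 - (-1.71)
Tidal range = 4.65 m

4.65


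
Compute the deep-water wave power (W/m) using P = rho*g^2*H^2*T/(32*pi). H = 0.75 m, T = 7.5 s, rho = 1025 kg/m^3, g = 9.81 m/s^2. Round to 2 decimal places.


P = rho * g^2 * H^2 * T / (32 * pi)
P = 1025 * 9.81^2 * 0.75^2 * 7.5 / (32 * pi)
P = 1025 * 96.2361 * 0.5625 * 7.5 / 100.53096
P = 4139.48 W/m

4139.48


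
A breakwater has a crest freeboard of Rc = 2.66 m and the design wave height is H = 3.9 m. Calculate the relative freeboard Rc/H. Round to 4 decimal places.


Relative freeboard = Rc / H
= 2.66 / 3.9
= 0.6821

0.6821


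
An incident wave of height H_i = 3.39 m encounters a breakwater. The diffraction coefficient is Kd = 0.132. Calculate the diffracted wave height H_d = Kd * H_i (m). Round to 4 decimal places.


H_d = Kd * H_i
H_d = 0.132 * 3.39
H_d = 0.4475 m

0.4475


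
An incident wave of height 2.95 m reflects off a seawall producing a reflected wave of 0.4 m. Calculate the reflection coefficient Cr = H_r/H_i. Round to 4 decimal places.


Cr = H_r / H_i
Cr = 0.4 / 2.95
Cr = 0.1356

0.1356


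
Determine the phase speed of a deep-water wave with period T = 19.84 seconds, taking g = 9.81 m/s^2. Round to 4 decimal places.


We use the deep-water celerity formula:
C = g * T / (2 * pi)
C = 9.81 * 19.84 / (2 * 3.14159...)
C = 194.630400 / 6.283185
C = 30.9764 m/s

30.9764
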